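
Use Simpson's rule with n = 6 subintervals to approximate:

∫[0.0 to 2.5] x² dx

f(x) = x²
a = 0.0, b = 2.5, n = 6
h = (b - a)/n = 0.416667

Simpson's rule: (h/3)[f(x₀) + 4f(x₁) + 2f(x₂) + ... + f(xₙ)]

x_0 = 0.0000, f(x_0) = 0.000000, coefficient = 1
x_1 = 0.4167, f(x_1) = 0.173611, coefficient = 4
x_2 = 0.8333, f(x_2) = 0.694444, coefficient = 2
x_3 = 1.2500, f(x_3) = 1.562500, coefficient = 4
x_4 = 1.6667, f(x_4) = 2.777778, coefficient = 2
x_5 = 2.0833, f(x_5) = 4.340278, coefficient = 4
x_6 = 2.5000, f(x_6) = 6.250000, coefficient = 1

I ≈ (0.416667/3) × 37.500000 = 5.208333
Exact value: 5.208333
Error: 0.000000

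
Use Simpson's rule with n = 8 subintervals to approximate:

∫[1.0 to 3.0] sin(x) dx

f(x) = sin(x)
a = 1.0, b = 3.0, n = 8
h = (b - a)/n = 0.250000

Simpson's rule: (h/3)[f(x₀) + 4f(x₁) + 2f(x₂) + ... + f(xₙ)]

x_0 = 1.0000, f(x_0) = 0.841471, coefficient = 1
x_1 = 1.2500, f(x_1) = 0.948985, coefficient = 4
x_2 = 1.5000, f(x_2) = 0.997495, coefficient = 2
x_3 = 1.7500, f(x_3) = 0.983986, coefficient = 4
x_4 = 2.0000, f(x_4) = 0.909297, coefficient = 2
x_5 = 2.2500, f(x_5) = 0.778073, coefficient = 4
x_6 = 2.5000, f(x_6) = 0.598472, coefficient = 2
x_7 = 2.7500, f(x_7) = 0.381661, coefficient = 4
x_8 = 3.0000, f(x_8) = 0.141120, coefficient = 1

I ≈ (0.250000/3) × 18.363939 = 1.530328
Exact value: 1.530295
Error: 0.000033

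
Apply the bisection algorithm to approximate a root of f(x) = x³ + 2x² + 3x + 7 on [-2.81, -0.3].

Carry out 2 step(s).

f(x) = x³ + 2x² + 3x + 7
Initial interval: [-2.81, -0.3]

Iteration 1:
  c_1 = (-2.810000 + (-0.300000))/2 = -1.555000
  f(c_1) = f(-1.555000) = 3.411021
  f(a) × f(c) < 0, new interval: [-2.810000, -1.555000]
Iteration 2:
  c_2 = (-2.810000 + (-1.555000))/2 = -2.182500
  f(c_2) = f(-2.182500) = -0.416803
  f(a) × f(c) ≥ 0, new interval: [-2.182500, -1.555000]

After 2 iteration(s), the approximation is c_2 = -2.182500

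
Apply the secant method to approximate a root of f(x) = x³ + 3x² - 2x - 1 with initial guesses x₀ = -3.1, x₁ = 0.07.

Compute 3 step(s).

f(x) = x³ + 3x² - 2x - 1
x₀ = -3.1, x₁ = 0.07

Secant formula: x_{n+1} = x_n - f(x_n)(x_n - x_{n-1})/(f(x_n) - f(x_{n-1}))

Iteration 1:
  f(-3.100000) = 4.239000
  f(0.070000) = -1.124957
  x_2 = 0.070000 - (-1.124957)×(0.070000 - (-3.100000))/(-1.124957 - 4.239000)
       = -0.594829
Iteration 2:
  f(0.070000) = -1.124957
  f(-0.594829) = 1.040659
  x_3 = -0.594829 - 1.040659×(-0.594829 - 0.070000)/(1.040659 - (-1.124957))
       = -0.275354
Iteration 3:
  f(-0.594829) = 1.040659
  f(-0.275354) = -0.242710
  x_4 = -0.275354 - (-0.242710)×(-0.275354 - (-0.594829))/(-0.242710 - 1.040659)
       = -0.335773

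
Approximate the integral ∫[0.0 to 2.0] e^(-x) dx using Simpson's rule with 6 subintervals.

f(x) = e^(-x)
a = 0.0, b = 2.0, n = 6
h = (b - a)/n = 0.333333

Simpson's rule: (h/3)[f(x₀) + 4f(x₁) + 2f(x₂) + ... + f(xₙ)]

x_0 = 0.0000, f(x_0) = 1.000000, coefficient = 1
x_1 = 0.3333, f(x_1) = 0.716531, coefficient = 4
x_2 = 0.6667, f(x_2) = 0.513417, coefficient = 2
x_3 = 1.0000, f(x_3) = 0.367879, coefficient = 4
x_4 = 1.3333, f(x_4) = 0.263597, coefficient = 2
x_5 = 1.6667, f(x_5) = 0.188876, coefficient = 4
x_6 = 2.0000, f(x_6) = 0.135335, coefficient = 1

I ≈ (0.333333/3) × 7.782509 = 0.864723
Exact value: 0.864665
Error: 0.000059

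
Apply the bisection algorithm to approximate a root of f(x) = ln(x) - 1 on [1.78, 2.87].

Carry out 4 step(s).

f(x) = ln(x) - 1
Initial interval: [1.78, 2.87]

Iteration 1:
  c_1 = (1.780000 + 2.870000)/2 = 2.325000
  f(c_1) = f(2.325000) = -0.156280
  f(a) × f(c) ≥ 0, new interval: [2.325000, 2.870000]
Iteration 2:
  c_2 = (2.325000 + 2.870000)/2 = 2.597500
  f(c_2) = f(2.597500) = -0.045451
  f(a) × f(c) ≥ 0, new interval: [2.597500, 2.870000]
Iteration 3:
  c_3 = (2.597500 + 2.870000)/2 = 2.733750
  f(c_3) = f(2.733750) = 0.005674
  f(a) × f(c) < 0, new interval: [2.597500, 2.733750]
Iteration 4:
  c_4 = (2.597500 + 2.733750)/2 = 2.665625
  f(c_4) = f(2.665625) = -0.019561
  f(a) × f(c) ≥ 0, new interval: [2.665625, 2.733750]

After 4 iteration(s), the approximation is c_4 = 2.665625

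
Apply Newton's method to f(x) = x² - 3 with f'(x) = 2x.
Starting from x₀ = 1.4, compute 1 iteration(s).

f(x) = x² - 3
f'(x) = 2x
x₀ = 1.4

Newton-Raphson formula: x_{n+1} = x_n - f(x_n)/f'(x_n)

Iteration 1:
  f(1.400000) = -1.040000
  f'(1.400000) = 2.800000
  x_1 = 1.400000 - (-1.040000)/2.800000 = 1.771429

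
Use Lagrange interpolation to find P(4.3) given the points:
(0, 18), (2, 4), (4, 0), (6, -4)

Lagrange interpolation formula:
P(x) = Σ yᵢ × Lᵢ(x)
where Lᵢ(x) = Π_{j≠i} (x - xⱼ)/(xᵢ - xⱼ)

L_0(4.3) = (4.3 - 2)/(0 - 2) × (4.3 - 4)/(0 - 4) × (4.3 - 6)/(0 - 6) = 0.024437
L_1(4.3) = (4.3 - 0)/(2 - 0) × (4.3 - 4)/(2 - 4) × (4.3 - 6)/(2 - 6) = -0.137062
L_2(4.3) = (4.3 - 0)/(4 - 0) × (4.3 - 2)/(4 - 2) × (4.3 - 6)/(4 - 6) = 1.050812
L_3(4.3) = (4.3 - 0)/(6 - 0) × (4.3 - 2)/(6 - 2) × (4.3 - 4)/(6 - 4) = 0.061812

P(4.3) = 18×L_0(4.3) + 4×L_1(4.3) + 0×L_2(4.3) + (-4)×L_3(4.3)
P(4.3) = -0.355625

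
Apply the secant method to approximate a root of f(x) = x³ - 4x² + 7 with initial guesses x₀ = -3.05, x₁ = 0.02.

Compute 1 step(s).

f(x) = x³ - 4x² + 7
x₀ = -3.05, x₁ = 0.02

Secant formula: x_{n+1} = x_n - f(x_n)(x_n - x_{n-1})/(f(x_n) - f(x_{n-1}))

Iteration 1:
  f(-3.050000) = -58.582625
  f(0.020000) = 6.998408
  x_2 = 0.020000 - 6.998408×(0.020000 - (-3.050000))/(6.998408 - (-58.582625))
       = -0.307612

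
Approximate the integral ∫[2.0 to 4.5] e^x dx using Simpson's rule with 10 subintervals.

f(x) = e^x
a = 2.0, b = 4.5, n = 10
h = (b - a)/n = 0.250000

Simpson's rule: (h/3)[f(x₀) + 4f(x₁) + 2f(x₂) + ... + f(xₙ)]

x_0 = 2.0000, f(x_0) = 7.389056, coefficient = 1
x_1 = 2.2500, f(x_1) = 9.487736, coefficient = 4
x_2 = 2.5000, f(x_2) = 12.182494, coefficient = 2
x_3 = 2.7500, f(x_3) = 15.642632, coefficient = 4
x_4 = 3.0000, f(x_4) = 20.085537, coefficient = 2
x_5 = 3.2500, f(x_5) = 25.790340, coefficient = 4
x_6 = 3.5000, f(x_6) = 33.115452, coefficient = 2
x_7 = 3.7500, f(x_7) = 42.521082, coefficient = 4
x_8 = 4.0000, f(x_8) = 54.598150, coefficient = 2
x_9 = 4.2500, f(x_9) = 70.105412, coefficient = 4
x_10 = 4.5000, f(x_10) = 90.017131, coefficient = 1

I ≈ (0.250000/3) × 991.558261 = 82.629855
Exact value: 82.628075
Error: 0.001780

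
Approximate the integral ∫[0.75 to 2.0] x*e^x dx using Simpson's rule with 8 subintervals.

f(x) = x*e^x
a = 0.75, b = 2.0, n = 8
h = (b - a)/n = 0.156250

Simpson's rule: (h/3)[f(x₀) + 4f(x₁) + 2f(x₂) + ... + f(xₙ)]

x_0 = 0.7500, f(x_0) = 1.587750, coefficient = 1
x_1 = 0.9062, f(x_1) = 2.242990, coefficient = 4
x_2 = 1.0625, f(x_2) = 3.074446, coefficient = 2
x_3 = 1.2188, f(x_3) = 4.122978, coefficient = 4
x_4 = 1.3750, f(x_4) = 5.438230, coefficient = 2
x_5 = 1.5312, f(x_5) = 7.080428, coefficient = 4
x_6 = 1.6875, f(x_6) = 9.122539, coefficient = 2
x_7 = 1.8438, f(x_7) = 11.652859, coefficient = 4
x_8 = 2.0000, f(x_8) = 14.778112, coefficient = 1

I ≈ (0.156250/3) × 152.033314 = 7.918402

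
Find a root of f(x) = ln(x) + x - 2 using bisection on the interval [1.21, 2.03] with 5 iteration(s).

f(x) = ln(x) + x - 2
Initial interval: [1.21, 2.03]

Iteration 1:
  c_1 = (1.210000 + 2.030000)/2 = 1.620000
  f(c_1) = f(1.620000) = 0.102426
  f(a) × f(c) < 0, new interval: [1.210000, 1.620000]
Iteration 2:
  c_2 = (1.210000 + 1.620000)/2 = 1.415000
  f(c_2) = f(1.415000) = -0.237870
  f(a) × f(c) ≥ 0, new interval: [1.415000, 1.620000]
Iteration 3:
  c_3 = (1.415000 + 1.620000)/2 = 1.517500
  f(c_3) = f(1.517500) = -0.065436
  f(a) × f(c) ≥ 0, new interval: [1.517500, 1.620000]
Iteration 4:
  c_4 = (1.517500 + 1.620000)/2 = 1.568750
  f(c_4) = f(1.568750) = 0.019029
  f(a) × f(c) < 0, new interval: [1.517500, 1.568750]
Iteration 5:
  c_5 = (1.517500 + 1.568750)/2 = 1.543125
  f(c_5) = f(1.543125) = -0.023065
  f(a) × f(c) ≥ 0, new interval: [1.543125, 1.568750]

After 5 iteration(s), the approximation is c_5 = 1.543125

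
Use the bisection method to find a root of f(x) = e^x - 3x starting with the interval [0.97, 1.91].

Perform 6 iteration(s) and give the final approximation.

f(x) = e^x - 3x
Initial interval: [0.97, 1.91]

Iteration 1:
  c_1 = (0.970000 + 1.910000)/2 = 1.440000
  f(c_1) = f(1.440000) = -0.099304
  f(a) × f(c) ≥ 0, new interval: [1.440000, 1.910000]
Iteration 2:
  c_2 = (1.440000 + 1.910000)/2 = 1.675000
  f(c_2) = f(1.675000) = 0.313795
  f(a) × f(c) < 0, new interval: [1.440000, 1.675000]
Iteration 3:
  c_3 = (1.440000 + 1.675000)/2 = 1.557500
  f(c_3) = f(1.557500) = 0.074439
  f(a) × f(c) < 0, new interval: [1.440000, 1.557500]
Iteration 4:
  c_4 = (1.440000 + 1.557500)/2 = 1.498750
  f(c_4) = f(1.498750) = -0.020160
  f(a) × f(c) ≥ 0, new interval: [1.498750, 1.557500]
Iteration 5:
  c_5 = (1.498750 + 1.557500)/2 = 1.528125
  f(c_5) = f(1.528125) = 0.025151
  f(a) × f(c) < 0, new interval: [1.498750, 1.528125]
Iteration 6:
  c_6 = (1.498750 + 1.528125)/2 = 1.513437
  f(c_6) = f(1.513437) = 0.002006
  f(a) × f(c) < 0, new interval: [1.498750, 1.513437]

After 6 iteration(s), the approximation is c_6 = 1.513437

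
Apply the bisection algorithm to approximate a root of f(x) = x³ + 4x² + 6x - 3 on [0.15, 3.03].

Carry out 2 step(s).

f(x) = x³ + 4x² + 6x - 3
Initial interval: [0.15, 3.03]

Iteration 1:
  c_1 = (0.150000 + 3.030000)/2 = 1.590000
  f(c_1) = f(1.590000) = 20.672079
  f(a) × f(c) < 0, new interval: [0.150000, 1.590000]
Iteration 2:
  c_2 = (0.150000 + 1.590000)/2 = 0.870000
  f(c_2) = f(0.870000) = 5.906103
  f(a) × f(c) < 0, new interval: [0.150000, 0.870000]

After 2 iteration(s), the approximation is c_2 = 0.870000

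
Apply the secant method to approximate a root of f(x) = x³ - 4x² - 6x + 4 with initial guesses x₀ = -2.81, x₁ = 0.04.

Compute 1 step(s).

f(x) = x³ - 4x² - 6x + 4
x₀ = -2.81, x₁ = 0.04

Secant formula: x_{n+1} = x_n - f(x_n)(x_n - x_{n-1})/(f(x_n) - f(x_{n-1}))

Iteration 1:
  f(-2.810000) = -32.912441
  f(0.040000) = 3.753664
  x_2 = 0.040000 - 3.753664×(0.040000 - (-2.810000))/(3.753664 - (-32.912441))
       = -0.251767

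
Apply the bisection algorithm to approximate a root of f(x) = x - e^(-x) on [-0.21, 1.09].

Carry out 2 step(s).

f(x) = x - e^(-x)
Initial interval: [-0.21, 1.09]

Iteration 1:
  c_1 = (-0.210000 + 1.090000)/2 = 0.440000
  f(c_1) = f(0.440000) = -0.204036
  f(a) × f(c) ≥ 0, new interval: [0.440000, 1.090000]
Iteration 2:
  c_2 = (0.440000 + 1.090000)/2 = 0.765000
  f(c_2) = f(0.765000) = 0.299666
  f(a) × f(c) < 0, new interval: [0.440000, 0.765000]

After 2 iteration(s), the approximation is c_2 = 0.765000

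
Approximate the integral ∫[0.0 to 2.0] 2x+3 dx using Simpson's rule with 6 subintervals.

f(x) = 2x+3
a = 0.0, b = 2.0, n = 6
h = (b - a)/n = 0.333333

Simpson's rule: (h/3)[f(x₀) + 4f(x₁) + 2f(x₂) + ... + f(xₙ)]

x_0 = 0.0000, f(x_0) = 3.000000, coefficient = 1
x_1 = 0.3333, f(x_1) = 3.666667, coefficient = 4
x_2 = 0.6667, f(x_2) = 4.333333, coefficient = 2
x_3 = 1.0000, f(x_3) = 5.000000, coefficient = 4
x_4 = 1.3333, f(x_4) = 5.666667, coefficient = 2
x_5 = 1.6667, f(x_5) = 6.333333, coefficient = 4
x_6 = 2.0000, f(x_6) = 7.000000, coefficient = 1

I ≈ (0.333333/3) × 90.000000 = 10.000000
Exact value: 10.000000
Error: 0.000000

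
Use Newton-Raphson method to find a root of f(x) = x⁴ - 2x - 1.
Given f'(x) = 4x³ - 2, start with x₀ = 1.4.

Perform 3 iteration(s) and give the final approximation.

f(x) = x⁴ - 2x - 1
f'(x) = 4x³ - 2
x₀ = 1.4

Newton-Raphson formula: x_{n+1} = x_n - f(x_n)/f'(x_n)

Iteration 1:
  f(1.400000) = 0.041600
  f'(1.400000) = 8.976000
  x_1 = 1.400000 - 0.041600/8.976000 = 1.395365
Iteration 2:
  f(1.395365) = 0.000252
  f'(1.395365) = 8.867355
  x_2 = 1.395365 - 0.000252/8.867355 = 1.395337
Iteration 3:
  f(1.395337) = 0.000000
  f'(1.395337) = 8.866691
  x_3 = 1.395337 - 0.000000/8.866691 = 1.395337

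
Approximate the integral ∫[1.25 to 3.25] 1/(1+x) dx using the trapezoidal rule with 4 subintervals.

f(x) = 1/(1+x)
a = 1.25, b = 3.25, n = 4
h = (b - a)/n = 0.500000

Trapezoidal rule: (h/2)[f(x₀) + 2f(x₁) + 2f(x₂) + ... + f(xₙ)]

x_0 = 1.2500, f(x_0) = 0.444444, coefficient = 1
x_1 = 1.7500, f(x_1) = 0.363636, coefficient = 2
x_2 = 2.2500, f(x_2) = 0.307692, coefficient = 2
x_3 = 2.7500, f(x_3) = 0.266667, coefficient = 2
x_4 = 3.2500, f(x_4) = 0.235294, coefficient = 1

I ≈ (0.500000/2) × 2.555729 = 0.638932
Exact value: 0.635989
Error: 0.002944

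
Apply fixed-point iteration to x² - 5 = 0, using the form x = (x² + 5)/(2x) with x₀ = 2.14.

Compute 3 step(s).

Equation: x² - 5 = 0
Fixed-point form: x = (x² + 5)/(2x)
x₀ = 2.14

x_1 = g(2.140000) = 2.238224
x_2 = g(2.238224) = 2.236069
x_3 = g(2.236069) = 2.236068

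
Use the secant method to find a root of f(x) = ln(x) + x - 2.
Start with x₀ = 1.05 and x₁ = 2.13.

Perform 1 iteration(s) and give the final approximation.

f(x) = ln(x) + x - 2
x₀ = 1.05, x₁ = 2.13

Secant formula: x_{n+1} = x_n - f(x_n)(x_n - x_{n-1})/(f(x_n) - f(x_{n-1}))

Iteration 1:
  f(1.050000) = -0.901210
  f(2.130000) = 0.886122
  x_2 = 2.130000 - 0.886122×(2.130000 - 1.050000)/(0.886122 - (-0.901210))
       = 1.594558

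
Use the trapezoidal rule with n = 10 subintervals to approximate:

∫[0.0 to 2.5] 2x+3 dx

f(x) = 2x+3
a = 0.0, b = 2.5, n = 10
h = (b - a)/n = 0.250000

Trapezoidal rule: (h/2)[f(x₀) + 2f(x₁) + 2f(x₂) + ... + f(xₙ)]

x_0 = 0.0000, f(x_0) = 3.000000, coefficient = 1
x_1 = 0.2500, f(x_1) = 3.500000, coefficient = 2
x_2 = 0.5000, f(x_2) = 4.000000, coefficient = 2
x_3 = 0.7500, f(x_3) = 4.500000, coefficient = 2
x_4 = 1.0000, f(x_4) = 5.000000, coefficient = 2
x_5 = 1.2500, f(x_5) = 5.500000, coefficient = 2
x_6 = 1.5000, f(x_6) = 6.000000, coefficient = 2
x_7 = 1.7500, f(x_7) = 6.500000, coefficient = 2
x_8 = 2.0000, f(x_8) = 7.000000, coefficient = 2
x_9 = 2.2500, f(x_9) = 7.500000, coefficient = 2
x_10 = 2.5000, f(x_10) = 8.000000, coefficient = 1

I ≈ (0.250000/2) × 110.000000 = 13.750000
Exact value: 13.750000
Error: 0.000000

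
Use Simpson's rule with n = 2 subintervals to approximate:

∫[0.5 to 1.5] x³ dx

f(x) = x³
a = 0.5, b = 1.5, n = 2
h = (b - a)/n = 0.500000

Simpson's rule: (h/3)[f(x₀) + 4f(x₁) + 2f(x₂) + ... + f(xₙ)]

x_0 = 0.5000, f(x_0) = 0.125000, coefficient = 1
x_1 = 1.0000, f(x_1) = 1.000000, coefficient = 4
x_2 = 1.5000, f(x_2) = 3.375000, coefficient = 1

I ≈ (0.500000/3) × 7.500000 = 1.250000
Exact value: 1.250000
Error: 0.000000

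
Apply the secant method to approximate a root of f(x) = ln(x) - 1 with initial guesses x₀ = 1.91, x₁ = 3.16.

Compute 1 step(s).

f(x) = ln(x) - 1
x₀ = 1.91, x₁ = 3.16

Secant formula: x_{n+1} = x_n - f(x_n)(x_n - x_{n-1})/(f(x_n) - f(x_{n-1}))

Iteration 1:
  f(1.910000) = -0.352897
  f(3.160000) = 0.150572
  x_2 = 3.160000 - 0.150572×(3.160000 - 1.910000)/(0.150572 - (-0.352897))
       = 2.786163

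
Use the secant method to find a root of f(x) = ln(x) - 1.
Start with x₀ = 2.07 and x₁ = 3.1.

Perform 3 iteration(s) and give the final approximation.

f(x) = ln(x) - 1
x₀ = 2.07, x₁ = 3.1

Secant formula: x_{n+1} = x_n - f(x_n)(x_n - x_{n-1})/(f(x_n) - f(x_{n-1}))

Iteration 1:
  f(2.070000) = -0.272451
  f(3.100000) = 0.131402
  x_2 = 3.100000 - 0.131402×(3.100000 - 2.070000)/(0.131402 - (-0.272451))
       = 2.764868
Iteration 2:
  f(3.100000) = 0.131402
  f(2.764868) = 0.016993
  x_3 = 2.764868 - 0.016993×(2.764868 - 3.100000)/(0.016993 - 0.131402)
       = 2.715092
Iteration 3:
  f(2.764868) = 0.016993
  f(2.715092) = -0.001174
  x_4 = 2.715092 - (-0.001174)×(2.715092 - 2.764868)/(-0.001174 - 0.016993)
       = 2.718309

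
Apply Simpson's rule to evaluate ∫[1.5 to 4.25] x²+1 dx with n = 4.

f(x) = x²+1
a = 1.5, b = 4.25, n = 4
h = (b - a)/n = 0.687500

Simpson's rule: (h/3)[f(x₀) + 4f(x₁) + 2f(x₂) + ... + f(xₙ)]

x_0 = 1.5000, f(x_0) = 3.250000, coefficient = 1
x_1 = 2.1875, f(x_1) = 5.785156, coefficient = 4
x_2 = 2.8750, f(x_2) = 9.265625, coefficient = 2
x_3 = 3.5625, f(x_3) = 13.691406, coefficient = 4
x_4 = 4.2500, f(x_4) = 19.062500, coefficient = 1

I ≈ (0.687500/3) × 118.750000 = 27.213542
Exact value: 27.213542
Error: 0.000000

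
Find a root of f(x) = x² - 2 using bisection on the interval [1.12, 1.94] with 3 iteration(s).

f(x) = x² - 2
Initial interval: [1.12, 1.94]

Iteration 1:
  c_1 = (1.120000 + 1.940000)/2 = 1.530000
  f(c_1) = f(1.530000) = 0.340900
  f(a) × f(c) < 0, new interval: [1.120000, 1.530000]
Iteration 2:
  c_2 = (1.120000 + 1.530000)/2 = 1.325000
  f(c_2) = f(1.325000) = -0.244375
  f(a) × f(c) ≥ 0, new interval: [1.325000, 1.530000]
Iteration 3:
  c_3 = (1.325000 + 1.530000)/2 = 1.427500
  f(c_3) = f(1.427500) = 0.037756
  f(a) × f(c) < 0, new interval: [1.325000, 1.427500]

After 3 iteration(s), the approximation is c_3 = 1.427500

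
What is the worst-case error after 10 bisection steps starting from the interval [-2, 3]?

Bisection error bound: |error| ≤ (b-a)/2^n
|error| ≤ (3 - (-2))/2^10 = 5/2^10
|error| ≤ 0.0048828125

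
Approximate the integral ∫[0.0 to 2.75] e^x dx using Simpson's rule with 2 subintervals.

f(x) = e^x
a = 0.0, b = 2.75, n = 2
h = (b - a)/n = 1.375000

Simpson's rule: (h/3)[f(x₀) + 4f(x₁) + 2f(x₂) + ... + f(xₙ)]

x_0 = 0.0000, f(x_0) = 1.000000, coefficient = 1
x_1 = 1.3750, f(x_1) = 3.955077, coefficient = 4
x_2 = 2.7500, f(x_2) = 15.642632, coefficient = 1

I ≈ (1.375000/3) × 32.462939 = 14.878847
Exact value: 14.642632
Error: 0.236215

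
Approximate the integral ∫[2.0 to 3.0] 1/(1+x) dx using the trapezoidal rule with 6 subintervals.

f(x) = 1/(1+x)
a = 2.0, b = 3.0, n = 6
h = (b - a)/n = 0.166667

Trapezoidal rule: (h/2)[f(x₀) + 2f(x₁) + 2f(x₂) + ... + f(xₙ)]

x_0 = 2.0000, f(x_0) = 0.333333, coefficient = 1
x_1 = 2.1667, f(x_1) = 0.315789, coefficient = 2
x_2 = 2.3333, f(x_2) = 0.300000, coefficient = 2
x_3 = 2.5000, f(x_3) = 0.285714, coefficient = 2
x_4 = 2.6667, f(x_4) = 0.272727, coefficient = 2
x_5 = 2.8333, f(x_5) = 0.260870, coefficient = 2
x_6 = 3.0000, f(x_6) = 0.250000, coefficient = 1

I ≈ (0.166667/2) × 3.453535 = 0.287795
Exact value: 0.287682
Error: 0.000112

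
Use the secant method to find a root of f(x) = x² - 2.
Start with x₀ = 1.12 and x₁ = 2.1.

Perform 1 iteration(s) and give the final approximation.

f(x) = x² - 2
x₀ = 1.12, x₁ = 2.1

Secant formula: x_{n+1} = x_n - f(x_n)(x_n - x_{n-1})/(f(x_n) - f(x_{n-1}))

Iteration 1:
  f(1.120000) = -0.745600
  f(2.100000) = 2.410000
  x_2 = 2.100000 - 2.410000×(2.100000 - 1.120000)/(2.410000 - (-0.745600))
       = 1.351553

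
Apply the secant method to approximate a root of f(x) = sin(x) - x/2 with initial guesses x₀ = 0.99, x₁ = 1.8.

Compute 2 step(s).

f(x) = sin(x) - x/2
x₀ = 0.99, x₁ = 1.8

Secant formula: x_{n+1} = x_n - f(x_n)(x_n - x_{n-1})/(f(x_n) - f(x_{n-1}))

Iteration 1:
  f(0.990000) = 0.341026
  f(1.800000) = 0.073848
  x_2 = 1.800000 - 0.073848×(1.800000 - 0.990000)/(0.073848 - 0.341026)
       = 2.023883
Iteration 2:
  f(1.800000) = 0.073848
  f(2.023883) = -0.112841
  x_3 = 2.023883 - (-0.112841)×(2.023883 - 1.800000)/(-0.112841 - 0.073848)
       = 1.888560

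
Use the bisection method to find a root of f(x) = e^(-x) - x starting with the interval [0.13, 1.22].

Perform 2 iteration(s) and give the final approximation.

f(x) = e^(-x) - x
Initial interval: [0.13, 1.22]

Iteration 1:
  c_1 = (0.130000 + 1.220000)/2 = 0.675000
  f(c_1) = f(0.675000) = -0.165844
  f(a) × f(c) < 0, new interval: [0.130000, 0.675000]
Iteration 2:
  c_2 = (0.130000 + 0.675000)/2 = 0.402500
  f(c_2) = f(0.402500) = 0.266146
  f(a) × f(c) ≥ 0, new interval: [0.402500, 0.675000]

After 2 iteration(s), the approximation is c_2 = 0.402500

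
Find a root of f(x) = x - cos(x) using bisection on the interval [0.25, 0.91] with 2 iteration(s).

f(x) = x - cos(x)
Initial interval: [0.25, 0.91]

Iteration 1:
  c_1 = (0.250000 + 0.910000)/2 = 0.580000
  f(c_1) = f(0.580000) = -0.256463
  f(a) × f(c) ≥ 0, new interval: [0.580000, 0.910000]
Iteration 2:
  c_2 = (0.580000 + 0.910000)/2 = 0.745000
  f(c_2) = f(0.745000) = 0.009912
  f(a) × f(c) < 0, new interval: [0.580000, 0.745000]

After 2 iteration(s), the approximation is c_2 = 0.745000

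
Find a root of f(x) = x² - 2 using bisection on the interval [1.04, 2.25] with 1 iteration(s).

f(x) = x² - 2
Initial interval: [1.04, 2.25]

Iteration 1:
  c_1 = (1.040000 + 2.250000)/2 = 1.645000
  f(c_1) = f(1.645000) = 0.706025
  f(a) × f(c) < 0, new interval: [1.040000, 1.645000]

After 1 iteration(s), the approximation is c_1 = 1.645000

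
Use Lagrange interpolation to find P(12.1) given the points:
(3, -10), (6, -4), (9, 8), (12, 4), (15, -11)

Lagrange interpolation formula:
P(x) = Σ yᵢ × Lᵢ(x)
where Lᵢ(x) = Π_{j≠i} (x - xⱼ)/(xᵢ - xⱼ)

L_0(12.1) = (12.1 - 6)/(3 - 6) × (12.1 - 9)/(3 - 9) × (12.1 - 12)/(3 - 12) × (12.1 - 15)/(3 - 15) = -0.002821
L_1(12.1) = (12.1 - 3)/(6 - 3) × (12.1 - 9)/(6 - 9) × (12.1 - 12)/(6 - 12) × (12.1 - 15)/(6 - 15) = 0.016833
L_2(12.1) = (12.1 - 3)/(9 - 3) × (12.1 - 6)/(9 - 6) × (12.1 - 12)/(9 - 12) × (12.1 - 15)/(9 - 15) = -0.049685
L_3(12.1) = (12.1 - 3)/(12 - 3) × (12.1 - 6)/(12 - 6) × (12.1 - 9)/(12 - 9) × (12.1 - 15)/(12 - 15) = 1.026821
L_4(12.1) = (12.1 - 3)/(15 - 3) × (12.1 - 6)/(15 - 6) × (12.1 - 9)/(15 - 9) × (12.1 - 12)/(15 - 12) = 0.008852

P(12.1) = (-10)×L_0(12.1) + (-4)×L_1(12.1) + 8×L_2(12.1) + 4×L_3(12.1) + (-11)×L_4(12.1)
P(12.1) = 3.573310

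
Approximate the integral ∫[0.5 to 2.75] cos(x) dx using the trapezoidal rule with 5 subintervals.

f(x) = cos(x)
a = 0.5, b = 2.75, n = 5
h = (b - a)/n = 0.450000

Trapezoidal rule: (h/2)[f(x₀) + 2f(x₁) + 2f(x₂) + ... + f(xₙ)]

x_0 = 0.5000, f(x_0) = 0.877583, coefficient = 1
x_1 = 0.9500, f(x_1) = 0.581683, coefficient = 2
x_2 = 1.4000, f(x_2) = 0.169967, coefficient = 2
x_3 = 1.8500, f(x_3) = -0.275590, coefficient = 2
x_4 = 2.3000, f(x_4) = -0.666276, coefficient = 2
x_5 = 2.7500, f(x_5) = -0.924302, coefficient = 1

I ≈ (0.450000/2) × -0.427152 = -0.096109
Exact value: -0.097765
Error: 0.001655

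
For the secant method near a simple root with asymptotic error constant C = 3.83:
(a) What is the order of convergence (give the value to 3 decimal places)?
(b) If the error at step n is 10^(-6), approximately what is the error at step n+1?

(a) Secant method has superlinear convergence with order φ = (1+√5)/2 ≈ 1.618.
    This means |e_{n+1}| ≈ C|e_n|^1.618.

(b) With |e_n| = 10^(-6) and C = 3.83:
    |e_{n+1}| ≈ 3.83 × (10^(-6))^1.618 = 3.83 × 10^(-9.71)

(a) ≈ 1.618 (golden ratio); (b) |e_{n+1}| ≈ 7.499e-10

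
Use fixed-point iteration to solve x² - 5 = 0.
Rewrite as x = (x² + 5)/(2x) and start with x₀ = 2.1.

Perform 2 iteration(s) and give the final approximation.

Equation: x² - 5 = 0
Fixed-point form: x = (x² + 5)/(2x)
x₀ = 2.1

x_1 = g(2.100000) = 2.240476
x_2 = g(2.240476) = 2.236072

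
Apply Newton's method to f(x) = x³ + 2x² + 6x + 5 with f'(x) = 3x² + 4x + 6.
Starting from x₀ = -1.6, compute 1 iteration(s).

f(x) = x³ + 2x² + 6x + 5
f'(x) = 3x² + 4x + 6
x₀ = -1.6

Newton-Raphson formula: x_{n+1} = x_n - f(x_n)/f'(x_n)

Iteration 1:
  f(-1.600000) = -3.576000
  f'(-1.600000) = 7.280000
  x_1 = -1.600000 - (-3.576000)/7.280000 = -1.108791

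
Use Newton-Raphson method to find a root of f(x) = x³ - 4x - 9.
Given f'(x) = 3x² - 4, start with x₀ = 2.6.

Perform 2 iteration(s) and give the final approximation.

f(x) = x³ - 4x - 9
f'(x) = 3x² - 4
x₀ = 2.6

Newton-Raphson formula: x_{n+1} = x_n - f(x_n)/f'(x_n)

Iteration 1:
  f(2.600000) = -1.824000
  f'(2.600000) = 16.280000
  x_1 = 2.600000 - (-1.824000)/16.280000 = 2.712039
Iteration 2:
  f(2.712039) = 0.099318
  f'(2.712039) = 18.065472
  x_2 = 2.712039 - 0.099318/18.065472 = 2.706542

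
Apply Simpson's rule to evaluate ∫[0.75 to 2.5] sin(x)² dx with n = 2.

f(x) = sin(x)²
a = 0.75, b = 2.5, n = 2
h = (b - a)/n = 0.875000

Simpson's rule: (h/3)[f(x₀) + 4f(x₁) + 2f(x₂) + ... + f(xₙ)]

x_0 = 0.7500, f(x_0) = 0.464631, coefficient = 1
x_1 = 1.6250, f(x_1) = 0.997065, coefficient = 4
x_2 = 2.5000, f(x_2) = 0.358169, coefficient = 1

I ≈ (0.875000/3) × 4.811060 = 1.403226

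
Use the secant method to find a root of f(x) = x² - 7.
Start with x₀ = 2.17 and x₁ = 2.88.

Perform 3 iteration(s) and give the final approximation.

f(x) = x² - 7
x₀ = 2.17, x₁ = 2.88

Secant formula: x_{n+1} = x_n - f(x_n)(x_n - x_{n-1})/(f(x_n) - f(x_{n-1}))

Iteration 1:
  f(2.170000) = -2.291100
  f(2.880000) = 1.294400
  x_2 = 2.880000 - 1.294400×(2.880000 - 2.170000)/(1.294400 - (-2.291100))
       = 2.623683
Iteration 2:
  f(2.880000) = 1.294400
  f(2.623683) = -0.116287
  x_3 = 2.623683 - (-0.116287)×(2.623683 - 2.880000)/(-0.116287 - 1.294400)
       = 2.644812
Iteration 3:
  f(2.623683) = -0.116287
  f(2.644812) = -0.004969
  x_4 = 2.644812 - (-0.004969)×(2.644812 - 2.623683)/(-0.004969 - (-0.116287))
       = 2.645755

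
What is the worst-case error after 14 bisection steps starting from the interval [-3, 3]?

Bisection error bound: |error| ≤ (b-a)/2^n
|error| ≤ (3 - (-3))/2^14 = 6/2^14
|error| ≤ 0.0003662109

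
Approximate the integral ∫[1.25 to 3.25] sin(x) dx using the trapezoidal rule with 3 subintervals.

f(x) = sin(x)
a = 1.25, b = 3.25, n = 3
h = (b - a)/n = 0.666667

Trapezoidal rule: (h/2)[f(x₀) + 2f(x₁) + 2f(x₂) + ... + f(xₙ)]

x_0 = 1.2500, f(x_0) = 0.948985, coefficient = 1
x_1 = 1.9167, f(x_1) = 0.940781, coefficient = 2
x_2 = 2.5833, f(x_2) = 0.529711, coefficient = 2
x_3 = 3.2500, f(x_3) = -0.108195, coefficient = 1

I ≈ (0.666667/2) × 3.781772 = 1.260591
Exact value: 1.309452
Error: 0.048861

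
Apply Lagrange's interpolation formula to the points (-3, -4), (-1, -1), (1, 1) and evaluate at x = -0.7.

Lagrange interpolation formula:
P(x) = Σ yᵢ × Lᵢ(x)
where Lᵢ(x) = Π_{j≠i} (x - xⱼ)/(xᵢ - xⱼ)

L_0(-0.7) = (-0.7 - (-1))/(-3 - (-1)) × (-0.7 - 1)/(-3 - 1) = -0.063750
L_1(-0.7) = (-0.7 - (-3))/(-1 - (-3)) × (-0.7 - 1)/(-1 - 1) = 0.977500
L_2(-0.7) = (-0.7 - (-3))/(1 - (-3)) × (-0.7 - (-1))/(1 - (-1)) = 0.086250

P(-0.7) = (-4)×L_0(-0.7) + (-1)×L_1(-0.7) + 1×L_2(-0.7)
P(-0.7) = -0.636250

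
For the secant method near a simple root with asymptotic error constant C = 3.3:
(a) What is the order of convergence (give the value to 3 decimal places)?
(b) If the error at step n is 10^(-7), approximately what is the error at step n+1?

(a) Secant method has superlinear convergence with order φ = (1+√5)/2 ≈ 1.618.
    This means |e_{n+1}| ≈ C|e_n|^1.618.

(b) With |e_n| = 10^(-7) and C = 3.3:
    |e_{n+1}| ≈ 3.3 × (10^(-7))^1.618 = 3.3 × 10^(-11.33)

(a) ≈ 1.618 (golden ratio); (b) |e_{n+1}| ≈ 1.557e-11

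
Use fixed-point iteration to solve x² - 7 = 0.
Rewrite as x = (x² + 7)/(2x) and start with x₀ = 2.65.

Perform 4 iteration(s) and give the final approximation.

Equation: x² - 7 = 0
Fixed-point form: x = (x² + 7)/(2x)
x₀ = 2.65

x_1 = g(2.650000) = 2.645755
x_2 = g(2.645755) = 2.645751
x_3 = g(2.645751) = 2.645751
x_4 = g(2.645751) = 2.645751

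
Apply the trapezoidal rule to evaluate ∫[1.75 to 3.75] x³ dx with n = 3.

f(x) = x³
a = 1.75, b = 3.75, n = 3
h = (b - a)/n = 0.666667

Trapezoidal rule: (h/2)[f(x₀) + 2f(x₁) + 2f(x₂) + ... + f(xₙ)]

x_0 = 1.7500, f(x_0) = 5.359375, coefficient = 1
x_1 = 2.4167, f(x_1) = 14.114005, coefficient = 2
x_2 = 3.0833, f(x_2) = 29.313079, coefficient = 2
x_3 = 3.7500, f(x_3) = 52.734375, coefficient = 1

I ≈ (0.666667/2) × 144.947917 = 48.315972
Exact value: 47.093750
Error: 1.222222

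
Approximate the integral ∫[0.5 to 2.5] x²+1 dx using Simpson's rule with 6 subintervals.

f(x) = x²+1
a = 0.5, b = 2.5, n = 6
h = (b - a)/n = 0.333333

Simpson's rule: (h/3)[f(x₀) + 4f(x₁) + 2f(x₂) + ... + f(xₙ)]

x_0 = 0.5000, f(x_0) = 1.250000, coefficient = 1
x_1 = 0.8333, f(x_1) = 1.694444, coefficient = 4
x_2 = 1.1667, f(x_2) = 2.361111, coefficient = 2
x_3 = 1.5000, f(x_3) = 3.250000, coefficient = 4
x_4 = 1.8333, f(x_4) = 4.361111, coefficient = 2
x_5 = 2.1667, f(x_5) = 5.694444, coefficient = 4
x_6 = 2.5000, f(x_6) = 7.250000, coefficient = 1

I ≈ (0.333333/3) × 64.500000 = 7.166667
Exact value: 7.166667
Error: 0.000000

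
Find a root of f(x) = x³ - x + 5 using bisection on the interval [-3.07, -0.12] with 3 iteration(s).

f(x) = x³ - x + 5
Initial interval: [-3.07, -0.12]

Iteration 1:
  c_1 = (-3.070000 + (-0.120000))/2 = -1.595000
  f(c_1) = f(-1.595000) = 2.537280
  f(a) × f(c) < 0, new interval: [-3.070000, -1.595000]
Iteration 2:
  c_2 = (-3.070000 + (-1.595000))/2 = -2.332500
  f(c_2) = f(-2.332500) = -5.357597
  f(a) × f(c) ≥ 0, new interval: [-2.332500, -1.595000]
Iteration 3:
  c_3 = (-2.332500 + (-1.595000))/2 = -1.963750
  f(c_3) = f(-1.963750) = -0.609087
  f(a) × f(c) ≥ 0, new interval: [-1.963750, -1.595000]

After 3 iteration(s), the approximation is c_3 = -1.963750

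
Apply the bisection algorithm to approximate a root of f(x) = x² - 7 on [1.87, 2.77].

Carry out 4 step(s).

f(x) = x² - 7
Initial interval: [1.87, 2.77]

Iteration 1:
  c_1 = (1.870000 + 2.770000)/2 = 2.320000
  f(c_1) = f(2.320000) = -1.617600
  f(a) × f(c) ≥ 0, new interval: [2.320000, 2.770000]
Iteration 2:
  c_2 = (2.320000 + 2.770000)/2 = 2.545000
  f(c_2) = f(2.545000) = -0.522975
  f(a) × f(c) ≥ 0, new interval: [2.545000, 2.770000]
Iteration 3:
  c_3 = (2.545000 + 2.770000)/2 = 2.657500
  f(c_3) = f(2.657500) = 0.062306
  f(a) × f(c) < 0, new interval: [2.545000, 2.657500]
Iteration 4:
  c_4 = (2.545000 + 2.657500)/2 = 2.601250
  f(c_4) = f(2.601250) = -0.233498
  f(a) × f(c) ≥ 0, new interval: [2.601250, 2.657500]

After 4 iteration(s), the approximation is c_4 = 2.601250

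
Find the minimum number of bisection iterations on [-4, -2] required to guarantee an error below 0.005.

We need (b-a)/2^n ≤ 0.005
(-2 - (-4))/2^n ≤ 0.005
2/2^n ≤ 0.005
2^n ≥ 400
n ≥ log₂(400) = 8.64
n ≥ 9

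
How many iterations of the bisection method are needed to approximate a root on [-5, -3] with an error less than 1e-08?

We need (b-a)/2^n ≤ 1e-08
(-3 - (-5))/2^n ≤ 1e-08
2/2^n ≤ 1e-08
2^n ≥ 200000000
n ≥ log₂(200000000) = 27.58
n ≥ 28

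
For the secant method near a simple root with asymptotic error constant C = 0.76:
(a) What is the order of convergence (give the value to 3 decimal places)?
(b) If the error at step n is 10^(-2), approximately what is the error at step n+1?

(a) Secant method has superlinear convergence with order φ = (1+√5)/2 ≈ 1.618.
    This means |e_{n+1}| ≈ C|e_n|^1.618.

(b) With |e_n| = 10^(-2) and C = 0.76:
    |e_{n+1}| ≈ 0.76 × (10^(-2))^1.618 = 0.76 × 10^(-3.24)

(a) ≈ 1.618 (golden ratio); (b) |e_{n+1}| ≈ 4.413e-04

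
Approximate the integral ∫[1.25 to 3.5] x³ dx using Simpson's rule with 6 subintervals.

f(x) = x³
a = 1.25, b = 3.5, n = 6
h = (b - a)/n = 0.375000

Simpson's rule: (h/3)[f(x₀) + 4f(x₁) + 2f(x₂) + ... + f(xₙ)]

x_0 = 1.2500, f(x_0) = 1.953125, coefficient = 1
x_1 = 1.6250, f(x_1) = 4.291016, coefficient = 4
x_2 = 2.0000, f(x_2) = 8.000000, coefficient = 2
x_3 = 2.3750, f(x_3) = 13.396484, coefficient = 4
x_4 = 2.7500, f(x_4) = 20.796875, coefficient = 2
x_5 = 3.1250, f(x_5) = 30.517578, coefficient = 4
x_6 = 3.5000, f(x_6) = 42.875000, coefficient = 1

I ≈ (0.375000/3) × 295.242188 = 36.905273
Exact value: 36.905273
Error: 0.000000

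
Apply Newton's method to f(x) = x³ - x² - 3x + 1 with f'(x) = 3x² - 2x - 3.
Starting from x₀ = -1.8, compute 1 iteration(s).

f(x) = x³ - x² - 3x + 1
f'(x) = 3x² - 2x - 3
x₀ = -1.8

Newton-Raphson formula: x_{n+1} = x_n - f(x_n)/f'(x_n)

Iteration 1:
  f(-1.800000) = -2.672000
  f'(-1.800000) = 10.320000
  x_1 = -1.800000 - (-2.672000)/10.320000 = -1.541085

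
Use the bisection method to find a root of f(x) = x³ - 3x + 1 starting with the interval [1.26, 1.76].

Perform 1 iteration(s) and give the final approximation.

f(x) = x³ - 3x + 1
Initial interval: [1.26, 1.76]

Iteration 1:
  c_1 = (1.260000 + 1.760000)/2 = 1.510000
  f(c_1) = f(1.510000) = -0.087049
  f(a) × f(c) ≥ 0, new interval: [1.510000, 1.760000]

After 1 iteration(s), the approximation is c_1 = 1.510000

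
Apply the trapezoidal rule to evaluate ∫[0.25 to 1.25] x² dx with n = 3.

f(x) = x²
a = 0.25, b = 1.25, n = 3
h = (b - a)/n = 0.333333

Trapezoidal rule: (h/2)[f(x₀) + 2f(x₁) + 2f(x₂) + ... + f(xₙ)]

x_0 = 0.2500, f(x_0) = 0.062500, coefficient = 1
x_1 = 0.5833, f(x_1) = 0.340278, coefficient = 2
x_2 = 0.9167, f(x_2) = 0.840278, coefficient = 2
x_3 = 1.2500, f(x_3) = 1.562500, coefficient = 1

I ≈ (0.333333/2) × 3.986111 = 0.664352
Exact value: 0.645833
Error: 0.018519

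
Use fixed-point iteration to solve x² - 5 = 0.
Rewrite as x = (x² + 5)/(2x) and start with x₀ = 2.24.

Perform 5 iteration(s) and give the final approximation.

Equation: x² - 5 = 0
Fixed-point form: x = (x² + 5)/(2x)
x₀ = 2.24

x_1 = g(2.240000) = 2.236071
x_2 = g(2.236071) = 2.236068
x_3 = g(2.236068) = 2.236068
x_4 = g(2.236068) = 2.236068
x_5 = g(2.236068) = 2.236068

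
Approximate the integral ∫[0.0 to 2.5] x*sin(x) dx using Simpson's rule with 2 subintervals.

f(x) = x*sin(x)
a = 0.0, b = 2.5, n = 2
h = (b - a)/n = 1.250000

Simpson's rule: (h/3)[f(x₀) + 4f(x₁) + 2f(x₂) + ... + f(xₙ)]

x_0 = 0.0000, f(x_0) = 0.000000, coefficient = 1
x_1 = 1.2500, f(x_1) = 1.186231, coefficient = 4
x_2 = 2.5000, f(x_2) = 1.496180, coefficient = 1

I ≈ (1.250000/3) × 6.241103 = 2.600460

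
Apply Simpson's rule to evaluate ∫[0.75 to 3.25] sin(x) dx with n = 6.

f(x) = sin(x)
a = 0.75, b = 3.25, n = 6
h = (b - a)/n = 0.416667

Simpson's rule: (h/3)[f(x₀) + 4f(x₁) + 2f(x₂) + ... + f(xₙ)]

x_0 = 0.7500, f(x_0) = 0.681639, coefficient = 1
x_1 = 1.1667, f(x_1) = 0.919445, coefficient = 4
x_2 = 1.5833, f(x_2) = 0.999921, coefficient = 2
x_3 = 2.0000, f(x_3) = 0.909297, coefficient = 4
x_4 = 2.4167, f(x_4) = 0.663080, coefficient = 2
x_5 = 2.8333, f(x_5) = 0.303400, coefficient = 4
x_6 = 3.2500, f(x_6) = -0.108195, coefficient = 1

I ≈ (0.416667/3) × 12.428018 = 1.726114
Exact value: 1.725819
Error: 0.000295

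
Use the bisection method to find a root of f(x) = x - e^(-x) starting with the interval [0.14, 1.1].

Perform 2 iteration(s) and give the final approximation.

f(x) = x - e^(-x)
Initial interval: [0.14, 1.1]

Iteration 1:
  c_1 = (0.140000 + 1.100000)/2 = 0.620000
  f(c_1) = f(0.620000) = 0.082056
  f(a) × f(c) < 0, new interval: [0.140000, 0.620000]
Iteration 2:
  c_2 = (0.140000 + 0.620000)/2 = 0.380000
  f(c_2) = f(0.380000) = -0.303861
  f(a) × f(c) ≥ 0, new interval: [0.380000, 0.620000]

After 2 iteration(s), the approximation is c_2 = 0.380000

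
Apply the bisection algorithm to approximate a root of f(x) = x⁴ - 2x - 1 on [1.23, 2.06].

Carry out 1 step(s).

f(x) = x⁴ - 2x - 1
Initial interval: [1.23, 2.06]

Iteration 1:
  c_1 = (1.230000 + 2.060000)/2 = 1.645000
  f(c_1) = f(1.645000) = 3.032571
  f(a) × f(c) < 0, new interval: [1.230000, 1.645000]

After 1 iteration(s), the approximation is c_1 = 1.645000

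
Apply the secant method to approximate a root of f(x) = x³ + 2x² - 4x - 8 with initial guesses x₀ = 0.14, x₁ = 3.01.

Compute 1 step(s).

f(x) = x³ + 2x² - 4x - 8
x₀ = 0.14, x₁ = 3.01

Secant formula: x_{n+1} = x_n - f(x_n)(x_n - x_{n-1})/(f(x_n) - f(x_{n-1}))

Iteration 1:
  f(0.140000) = -8.518056
  f(3.010000) = 25.351101
  x_2 = 3.010000 - 25.351101×(3.010000 - 0.140000)/(25.351101 - (-8.518056))
       = 0.861802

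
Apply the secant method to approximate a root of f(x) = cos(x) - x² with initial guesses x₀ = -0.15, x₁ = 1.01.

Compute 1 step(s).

f(x) = cos(x) - x²
x₀ = -0.15, x₁ = 1.01

Secant formula: x_{n+1} = x_n - f(x_n)(x_n - x_{n-1})/(f(x_n) - f(x_{n-1}))

Iteration 1:
  f(-0.150000) = 0.966271
  f(1.010000) = -0.488239
  x_2 = 1.010000 - (-0.488239)×(1.010000 - (-0.150000))/(-0.488239 - 0.966271)
       = 0.620620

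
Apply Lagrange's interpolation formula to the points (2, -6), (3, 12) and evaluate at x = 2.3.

Lagrange interpolation formula:
P(x) = Σ yᵢ × Lᵢ(x)
where Lᵢ(x) = Π_{j≠i} (x - xⱼ)/(xᵢ - xⱼ)

L_0(2.3) = (2.3 - 3)/(2 - 3) = 0.700000
L_1(2.3) = (2.3 - 2)/(3 - 2) = 0.300000

P(2.3) = (-6)×L_0(2.3) + 12×L_1(2.3)
P(2.3) = -0.600000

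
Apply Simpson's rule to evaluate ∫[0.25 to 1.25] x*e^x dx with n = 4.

f(x) = x*e^x
a = 0.25, b = 1.25, n = 4
h = (b - a)/n = 0.250000

Simpson's rule: (h/3)[f(x₀) + 4f(x₁) + 2f(x₂) + ... + f(xₙ)]

x_0 = 0.2500, f(x_0) = 0.321006, coefficient = 1
x_1 = 0.5000, f(x_1) = 0.824361, coefficient = 4
x_2 = 0.7500, f(x_2) = 1.587750, coefficient = 2
x_3 = 1.0000, f(x_3) = 2.718282, coefficient = 4
x_4 = 1.2500, f(x_4) = 4.362929, coefficient = 1

I ≈ (0.250000/3) × 22.030005 = 1.835834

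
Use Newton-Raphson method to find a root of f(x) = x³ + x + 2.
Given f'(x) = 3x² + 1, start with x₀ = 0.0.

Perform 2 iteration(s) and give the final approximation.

f(x) = x³ + x + 2
f'(x) = 3x² + 1
x₀ = 0.0

Newton-Raphson formula: x_{n+1} = x_n - f(x_n)/f'(x_n)

Iteration 1:
  f(0.000000) = 2.000000
  f'(0.000000) = 1.000000
  x_1 = 0.000000 - 2.000000/1.000000 = -2.000000
Iteration 2:
  f(-2.000000) = -8.000000
  f'(-2.000000) = 13.000000
  x_2 = -2.000000 - (-8.000000)/13.000000 = -1.384615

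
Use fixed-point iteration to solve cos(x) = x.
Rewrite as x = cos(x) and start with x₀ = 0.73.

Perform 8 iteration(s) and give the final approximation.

Equation: cos(x) = x
Fixed-point form: x = cos(x)
x₀ = 0.73

x_1 = g(0.730000) = 0.745174
x_2 = g(0.745174) = 0.734970
x_3 = g(0.734970) = 0.741851
x_4 = g(0.741851) = 0.737219
x_5 = g(0.737219) = 0.740341
x_6 = g(0.740341) = 0.738239
x_7 = g(0.738239) = 0.739655
x_8 = g(0.739655) = 0.738701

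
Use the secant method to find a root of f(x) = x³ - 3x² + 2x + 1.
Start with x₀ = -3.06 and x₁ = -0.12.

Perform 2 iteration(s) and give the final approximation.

f(x) = x³ - 3x² + 2x + 1
x₀ = -3.06, x₁ = -0.12

Secant formula: x_{n+1} = x_n - f(x_n)(x_n - x_{n-1})/(f(x_n) - f(x_{n-1}))

Iteration 1:
  f(-3.060000) = -61.863416
  f(-0.120000) = 0.715072
  x_2 = -0.120000 - 0.715072×(-0.120000 - (-3.060000))/(0.715072 - (-61.863416))
       = -0.153595
Iteration 2:
  f(-0.120000) = 0.715072
  f(-0.153595) = 0.618413
  x_3 = -0.153595 - 0.618413×(-0.153595 - (-0.120000))/(0.618413 - 0.715072)
       = -0.368530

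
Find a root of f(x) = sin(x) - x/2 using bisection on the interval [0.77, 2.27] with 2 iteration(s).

f(x) = sin(x) - x/2
Initial interval: [0.77, 2.27]

Iteration 1:
  c_1 = (0.770000 + 2.270000)/2 = 1.520000
  f(c_1) = f(1.520000) = 0.238710
  f(a) × f(c) ≥ 0, new interval: [1.520000, 2.270000]
Iteration 2:
  c_2 = (1.520000 + 2.270000)/2 = 1.895000
  f(c_2) = f(1.895000) = 0.000405
  f(a) × f(c) ≥ 0, new interval: [1.895000, 2.270000]

After 2 iteration(s), the approximation is c_2 = 1.895000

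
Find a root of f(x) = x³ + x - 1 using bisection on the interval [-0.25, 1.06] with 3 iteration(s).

f(x) = x³ + x - 1
Initial interval: [-0.25, 1.06]

Iteration 1:
  c_1 = (-0.250000 + 1.060000)/2 = 0.405000
  f(c_1) = f(0.405000) = -0.528570
  f(a) × f(c) ≥ 0, new interval: [0.405000, 1.060000]
Iteration 2:
  c_2 = (0.405000 + 1.060000)/2 = 0.732500
  f(c_2) = f(0.732500) = 0.125527
  f(a) × f(c) < 0, new interval: [0.405000, 0.732500]
Iteration 3:
  c_3 = (0.405000 + 0.732500)/2 = 0.568750
  f(c_3) = f(0.568750) = -0.247273
  f(a) × f(c) ≥ 0, new interval: [0.568750, 0.732500]

After 3 iteration(s), the approximation is c_3 = 0.568750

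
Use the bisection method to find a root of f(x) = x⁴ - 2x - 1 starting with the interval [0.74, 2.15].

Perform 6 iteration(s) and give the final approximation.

f(x) = x⁴ - 2x - 1
Initial interval: [0.74, 2.15]

Iteration 1:
  c_1 = (0.740000 + 2.150000)/2 = 1.445000
  f(c_1) = f(1.445000) = 0.469848
  f(a) × f(c) < 0, new interval: [0.740000, 1.445000]
Iteration 2:
  c_2 = (0.740000 + 1.445000)/2 = 1.092500
  f(c_2) = f(1.092500) = -1.760423
  f(a) × f(c) ≥ 0, new interval: [1.092500, 1.445000]
Iteration 3:
  c_3 = (1.092500 + 1.445000)/2 = 1.268750
  f(c_3) = f(1.268750) = -0.946280
  f(a) × f(c) ≥ 0, new interval: [1.268750, 1.445000]
Iteration 4:
  c_4 = (1.268750 + 1.445000)/2 = 1.356875
  f(c_4) = f(1.356875) = -0.324065
  f(a) × f(c) ≥ 0, new interval: [1.356875, 1.445000]
Iteration 5:
  c_5 = (1.356875 + 1.445000)/2 = 1.400937
  f(c_5) = f(1.400937) = 0.050025
  f(a) × f(c) < 0, new interval: [1.356875, 1.400937]
Iteration 6:
  c_6 = (1.356875 + 1.400937)/2 = 1.378906
  f(c_6) = f(1.378906) = -0.142557
  f(a) × f(c) ≥ 0, new interval: [1.378906, 1.400937]

After 6 iteration(s), the approximation is c_6 = 1.378906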